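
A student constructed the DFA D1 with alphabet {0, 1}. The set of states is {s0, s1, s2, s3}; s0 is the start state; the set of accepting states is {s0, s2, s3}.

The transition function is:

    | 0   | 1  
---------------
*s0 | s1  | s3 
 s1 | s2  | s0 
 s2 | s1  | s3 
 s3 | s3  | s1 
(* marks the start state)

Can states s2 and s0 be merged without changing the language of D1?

All states are reachable from the start state.
P0 = {s0,s2,s3} | {s1}.
Split {s0,s2,s3} by δ(·,0) → {s0,s2} and {s3}.
Stable partition: {s0,s2} | {s1} | {s3} — 3 equivalence classes.
s2 and s0 lie in the same block of the stable partition, so they are equivalent — no string distinguishes them.

Yes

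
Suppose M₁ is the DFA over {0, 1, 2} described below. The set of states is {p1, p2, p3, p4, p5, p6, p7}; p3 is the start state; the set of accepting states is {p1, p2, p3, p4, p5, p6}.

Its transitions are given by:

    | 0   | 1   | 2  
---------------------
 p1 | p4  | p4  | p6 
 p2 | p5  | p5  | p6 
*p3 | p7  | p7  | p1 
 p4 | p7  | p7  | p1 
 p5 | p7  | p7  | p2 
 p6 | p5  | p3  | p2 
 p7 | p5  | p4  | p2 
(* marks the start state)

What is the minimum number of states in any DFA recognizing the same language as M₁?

Every state is reachable, so we keep all 7.
Initial partition by acceptance: {p1,p2,p3,p4,p5,p6} | {p7}.
On input 0, block {p1,p2,p3,p4,p5,p6} splits into {p1,p2,p6} and {p3,p4,p5}.
The partition is now stable with 3 blocks: {p1,p2,p6} | {p7} | {p3,p4,p5}.

3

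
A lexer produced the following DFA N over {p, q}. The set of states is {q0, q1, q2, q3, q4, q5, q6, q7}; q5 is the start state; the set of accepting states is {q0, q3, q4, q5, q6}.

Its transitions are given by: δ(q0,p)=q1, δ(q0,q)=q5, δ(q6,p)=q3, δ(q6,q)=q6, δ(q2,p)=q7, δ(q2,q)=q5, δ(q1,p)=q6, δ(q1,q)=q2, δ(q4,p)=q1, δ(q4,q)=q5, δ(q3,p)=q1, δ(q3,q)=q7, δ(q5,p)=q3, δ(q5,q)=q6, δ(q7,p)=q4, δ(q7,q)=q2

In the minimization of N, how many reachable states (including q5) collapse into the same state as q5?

First remove the unreachable states {q0}; 7 states remain.
Start with accepting vs non-accepting: {q3,q4,q5,q6} | {q1,q2,q7}.
Refine {q3,q4,q5,q6} on symbol p: members go to different blocks, giving {q3,q4} and {q5,q6}.
On input q, block {q3,q4} splits into {q3} and {q4}.
On input p, block {q1,q2,q7} splits into {q1} and {q2} and {q7}.
Stable partition: {q3} | {q1} | {q5,q6} | {q4} | {q2} | {q7} — 6 equivalence classes.
State q5 belongs to the block {q5,q6}, which has 2 states.

2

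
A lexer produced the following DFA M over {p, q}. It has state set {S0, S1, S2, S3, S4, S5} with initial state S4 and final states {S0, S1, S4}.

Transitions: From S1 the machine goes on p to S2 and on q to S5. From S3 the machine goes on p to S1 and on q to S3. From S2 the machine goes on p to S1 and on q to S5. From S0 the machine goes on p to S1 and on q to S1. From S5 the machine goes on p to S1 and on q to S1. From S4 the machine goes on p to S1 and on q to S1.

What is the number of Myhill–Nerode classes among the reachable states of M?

Reachable states from the start: {S1,S2,S4,S5}. Unreachable: {S0,S3} — drop them.
P0 = {S1,S4} | {S2,S5}.
On input p, block {S1,S4} splits into {S1} and {S4}.
Split {S2,S5} by δ(·,q) → {S2} and {S5}.
No further refinement is possible. Final partition (4 blocks): {S1} | {S2} | {S4} | {S5}.

4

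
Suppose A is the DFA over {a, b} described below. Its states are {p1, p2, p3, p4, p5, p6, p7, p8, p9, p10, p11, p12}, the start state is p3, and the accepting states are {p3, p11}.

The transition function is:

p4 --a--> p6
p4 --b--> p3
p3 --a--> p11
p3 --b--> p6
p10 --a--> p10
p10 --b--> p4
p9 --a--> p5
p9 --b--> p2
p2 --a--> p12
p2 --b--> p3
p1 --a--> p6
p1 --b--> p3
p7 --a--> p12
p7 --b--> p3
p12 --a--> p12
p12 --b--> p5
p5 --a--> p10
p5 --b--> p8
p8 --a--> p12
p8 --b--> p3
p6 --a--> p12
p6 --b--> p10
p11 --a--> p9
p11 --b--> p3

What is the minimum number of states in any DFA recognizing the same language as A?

5

Reachable states from the start: {p2,p3,p4,p5,p6,p8,p9,p10,p11,p12}. Unreachable: {p1,p7} — drop them.
Initial partition by acceptance: {p3,p11} | {p2,p4,p5,p6,p8,p9,p10,p12}.
Refine {p3,p11} on symbol a: members go to different blocks, giving {p3} and {p11}.
Split {p2,p4,p5,p6,p8,p9,p10,p12} by δ(·,b) → {p5,p6,p9,p10,p12} and {p2,p4,p8}.
Split {p5,p6,p9,p10,p12} by δ(·,b) → {p5,p9,p10} and {p6,p12}.
The partition is now stable with 5 blocks: {p3} | {p5,p9,p10} | {p11} | {p2,p4,p8} | {p6,p12}.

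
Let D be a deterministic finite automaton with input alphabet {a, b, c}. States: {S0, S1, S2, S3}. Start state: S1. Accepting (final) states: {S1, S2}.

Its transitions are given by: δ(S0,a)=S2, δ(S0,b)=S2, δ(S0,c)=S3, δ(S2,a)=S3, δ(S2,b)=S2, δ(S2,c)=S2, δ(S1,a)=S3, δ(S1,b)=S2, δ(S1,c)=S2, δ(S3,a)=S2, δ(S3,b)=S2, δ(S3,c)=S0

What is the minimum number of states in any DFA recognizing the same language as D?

2

Start with accepting vs non-accepting: {S1,S2} | {S0,S3}.
Stable partition: {S1,S2} | {S0,S3} — 2 equivalence classes.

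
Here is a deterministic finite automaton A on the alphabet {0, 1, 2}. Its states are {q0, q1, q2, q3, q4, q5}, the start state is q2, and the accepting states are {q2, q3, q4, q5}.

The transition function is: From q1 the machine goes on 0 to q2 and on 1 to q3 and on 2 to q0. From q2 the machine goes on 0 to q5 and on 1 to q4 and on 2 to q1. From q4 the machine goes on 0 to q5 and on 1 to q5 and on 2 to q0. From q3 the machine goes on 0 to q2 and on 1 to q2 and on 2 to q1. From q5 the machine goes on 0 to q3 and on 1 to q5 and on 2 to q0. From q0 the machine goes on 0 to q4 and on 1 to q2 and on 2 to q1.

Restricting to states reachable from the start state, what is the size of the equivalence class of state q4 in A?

Start with accepting vs non-accepting: {q2,q3,q4,q5} | {q0,q1}.
The partition is now stable with 2 blocks: {q2,q3,q4,q5} | {q0,q1}.
State q4 belongs to the block {q2,q3,q4,q5}, which has 4 states.

4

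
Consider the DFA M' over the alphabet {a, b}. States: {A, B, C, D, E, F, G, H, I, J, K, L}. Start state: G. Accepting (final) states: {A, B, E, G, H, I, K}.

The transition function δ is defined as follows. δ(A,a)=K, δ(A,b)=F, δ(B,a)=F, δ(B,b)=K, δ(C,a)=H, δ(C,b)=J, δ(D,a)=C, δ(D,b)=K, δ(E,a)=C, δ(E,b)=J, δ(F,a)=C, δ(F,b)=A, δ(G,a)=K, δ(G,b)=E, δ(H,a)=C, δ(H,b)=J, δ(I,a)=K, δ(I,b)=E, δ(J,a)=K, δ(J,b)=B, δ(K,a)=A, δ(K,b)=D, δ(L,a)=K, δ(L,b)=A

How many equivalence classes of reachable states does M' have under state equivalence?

7

Reachable states from the start: {A,B,C,D,E,F,G,H,J,K}. Unreachable: {I,L} — drop them.
P0 = {A,B,E,G,H,K} | {C,D,F,J}.
On input a, block {A,B,E,G,H,K} splits into {A,G,K} and {B,E,H}.
On input b, block {A,G,K} splits into {A,K} and {G}.
On input a, block {C,D,F,J} splits into {D,F} and {C} and {J}.
Refine {B,E,H} on symbol a: members go to different blocks, giving {E,H} and {B}.
No further refinement is possible. Final partition (7 blocks): {A,K} | {D,F} | {E,H} | {G} | {C} | {J} | {B}.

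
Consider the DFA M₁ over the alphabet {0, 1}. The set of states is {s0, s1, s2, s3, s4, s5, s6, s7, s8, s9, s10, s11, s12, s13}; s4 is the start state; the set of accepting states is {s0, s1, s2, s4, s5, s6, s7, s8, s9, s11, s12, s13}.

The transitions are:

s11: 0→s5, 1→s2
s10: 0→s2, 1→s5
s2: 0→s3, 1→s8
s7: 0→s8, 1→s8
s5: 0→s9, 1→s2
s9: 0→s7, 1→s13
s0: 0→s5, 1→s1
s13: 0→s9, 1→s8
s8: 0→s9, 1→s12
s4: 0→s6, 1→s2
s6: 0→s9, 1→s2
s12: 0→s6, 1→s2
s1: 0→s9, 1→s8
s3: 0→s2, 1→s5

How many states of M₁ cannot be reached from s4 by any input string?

4

No path from s4 leads to s0, s1, s10, s11; the other 10 states are all reachable.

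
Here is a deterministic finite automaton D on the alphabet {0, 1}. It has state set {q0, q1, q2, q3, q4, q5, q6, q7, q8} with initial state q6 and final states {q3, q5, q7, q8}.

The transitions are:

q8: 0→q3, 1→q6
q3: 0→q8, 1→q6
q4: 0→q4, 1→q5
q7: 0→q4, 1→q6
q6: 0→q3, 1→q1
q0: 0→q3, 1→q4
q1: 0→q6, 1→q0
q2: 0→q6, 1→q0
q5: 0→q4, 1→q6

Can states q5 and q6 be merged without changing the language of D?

States {q2,q7} cannot be reached from the start state, so discard them.
Start with accepting vs non-accepting: {q3,q5,q8} | {q0,q1,q4,q6}.
On input 0, block {q3,q5,q8} splits into {q3,q8} and {q5}.
Split {q0,q1,q4,q6} by δ(·,0) → {q0,q6} and {q1,q4}.
Split {q1,q4} by δ(·,0) → {q1} and {q4}.
Split {q0,q6} by δ(·,1) → {q0} and {q6}.
Stable partition: {q3,q8} | {q0} | {q5} | {q1} | {q4} | {q6} — 6 equivalence classes.
q5 and q6 end up in different blocks, so they are distinguishable. For instance, the string 'ε' is accepted from only q5.

No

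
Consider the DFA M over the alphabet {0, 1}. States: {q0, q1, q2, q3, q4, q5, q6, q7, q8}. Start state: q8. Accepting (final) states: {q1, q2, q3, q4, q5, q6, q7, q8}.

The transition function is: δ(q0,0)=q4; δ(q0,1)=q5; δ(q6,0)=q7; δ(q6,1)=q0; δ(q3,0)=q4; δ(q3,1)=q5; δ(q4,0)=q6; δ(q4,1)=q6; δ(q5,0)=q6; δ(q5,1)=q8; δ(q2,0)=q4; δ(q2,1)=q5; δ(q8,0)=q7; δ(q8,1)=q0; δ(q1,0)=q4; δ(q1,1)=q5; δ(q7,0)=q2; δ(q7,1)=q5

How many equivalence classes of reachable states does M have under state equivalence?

Reachable states from the start: {q0,q2,q4,q5,q6,q7,q8}. Unreachable: {q1,q3} — drop them.
Initial partition by acceptance: {q2,q4,q5,q6,q7,q8} | {q0}.
Split {q2,q4,q5,q6,q7,q8} by δ(·,1) → {q2,q4,q5,q7} and {q6,q8}.
Split {q2,q4,q5,q7} by δ(·,0) → {q2,q7} and {q4,q5}.
Refine {q2,q7} on symbol 0: members go to different blocks, giving {q2} and {q7}.
Stable partition: {q2} | {q0} | {q6,q8} | {q4,q5} | {q7} — 5 equivalence classes.

5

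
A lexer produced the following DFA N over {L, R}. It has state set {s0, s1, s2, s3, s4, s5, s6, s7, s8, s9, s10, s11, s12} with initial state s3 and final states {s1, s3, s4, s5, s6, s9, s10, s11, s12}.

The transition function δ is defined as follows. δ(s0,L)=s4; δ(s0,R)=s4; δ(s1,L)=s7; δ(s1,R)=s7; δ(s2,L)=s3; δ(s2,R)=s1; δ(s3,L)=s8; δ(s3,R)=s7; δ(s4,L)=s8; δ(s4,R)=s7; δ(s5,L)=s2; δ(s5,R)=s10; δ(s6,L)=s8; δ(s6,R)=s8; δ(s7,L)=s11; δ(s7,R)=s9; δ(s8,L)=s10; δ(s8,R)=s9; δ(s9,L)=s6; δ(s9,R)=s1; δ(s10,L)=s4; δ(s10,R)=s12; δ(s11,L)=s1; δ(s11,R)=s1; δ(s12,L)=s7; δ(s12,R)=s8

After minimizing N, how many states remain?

First remove the unreachable states {s0,s2,s5}; 10 states remain.
Initial partition by acceptance: {s1,s3,s4,s6,s9,s10,s11,s12} | {s7,s8}.
Split {s1,s3,s4,s6,s9,s10,s11,s12} by δ(·,L) → {s1,s3,s4,s6,s12} and {s9,s10,s11}.
The partition is now stable with 3 blocks: {s1,s3,s4,s6,s12} | {s7,s8} | {s9,s10,s11}.

3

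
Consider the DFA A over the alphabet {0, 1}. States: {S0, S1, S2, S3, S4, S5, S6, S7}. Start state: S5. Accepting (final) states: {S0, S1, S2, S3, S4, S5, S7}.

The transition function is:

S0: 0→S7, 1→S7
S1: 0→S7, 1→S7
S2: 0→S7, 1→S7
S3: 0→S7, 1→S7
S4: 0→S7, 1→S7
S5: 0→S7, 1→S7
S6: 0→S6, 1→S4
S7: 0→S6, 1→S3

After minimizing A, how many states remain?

3

First remove the unreachable states {S0,S1,S2}; 5 states remain.
Start with accepting vs non-accepting: {S3,S4,S5,S7} | {S6}.
On input 0, block {S3,S4,S5,S7} splits into {S3,S4,S5} and {S7}.
The partition is now stable with 3 blocks: {S3,S4,S5} | {S6} | {S7}.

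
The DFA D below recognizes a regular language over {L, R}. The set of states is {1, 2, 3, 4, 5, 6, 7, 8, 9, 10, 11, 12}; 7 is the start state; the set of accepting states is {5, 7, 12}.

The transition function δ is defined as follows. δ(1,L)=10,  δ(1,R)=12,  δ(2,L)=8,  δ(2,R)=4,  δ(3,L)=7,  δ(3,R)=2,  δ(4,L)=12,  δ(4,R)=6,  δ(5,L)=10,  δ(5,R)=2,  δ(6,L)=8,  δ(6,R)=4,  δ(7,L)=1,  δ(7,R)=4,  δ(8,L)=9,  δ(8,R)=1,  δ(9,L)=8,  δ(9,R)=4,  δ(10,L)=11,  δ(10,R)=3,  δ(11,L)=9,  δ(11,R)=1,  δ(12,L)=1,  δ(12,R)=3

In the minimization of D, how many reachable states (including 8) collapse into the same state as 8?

Reachable states from the start: {1,2,3,4,6,7,8,9,10,11,12}. Unreachable: {5} — drop them.
P0 = {7,12} | {1,2,3,4,6,8,9,10,11}.
On input L, block {1,2,3,4,6,8,9,10,11} splits into {1,2,6,8,9,10,11} and {3,4}.
Split {1,2,6,8,9,10,11} by δ(·,R) → {2,6,9,10} and {8,11} and {1}.
The partition is now stable with 5 blocks: {7,12} | {2,6,9,10} | {3,4} | {8,11} | {1}.
State 8 belongs to the block {8,11}, which has 2 states.

2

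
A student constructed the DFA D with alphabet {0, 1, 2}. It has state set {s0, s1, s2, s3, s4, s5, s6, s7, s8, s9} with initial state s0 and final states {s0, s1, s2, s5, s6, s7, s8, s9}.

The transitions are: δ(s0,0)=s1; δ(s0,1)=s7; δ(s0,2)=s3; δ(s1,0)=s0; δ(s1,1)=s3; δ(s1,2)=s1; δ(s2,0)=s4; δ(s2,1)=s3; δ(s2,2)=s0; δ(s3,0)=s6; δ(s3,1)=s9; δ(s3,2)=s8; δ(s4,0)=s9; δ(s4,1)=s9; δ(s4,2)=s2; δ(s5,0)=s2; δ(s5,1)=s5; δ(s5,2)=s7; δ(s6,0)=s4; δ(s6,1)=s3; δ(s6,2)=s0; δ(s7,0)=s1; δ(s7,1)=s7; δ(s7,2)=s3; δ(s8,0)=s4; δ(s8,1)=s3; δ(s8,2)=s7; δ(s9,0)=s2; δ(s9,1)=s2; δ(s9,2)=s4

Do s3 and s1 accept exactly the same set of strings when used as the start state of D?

No

First remove the unreachable states {s5}; 9 states remain.
P0 = {s0,s1,s2,s6,s7,s8,s9} | {s3,s4}.
On input 0, block {s0,s1,s2,s6,s7,s8,s9} splits into {s0,s1,s7,s9} and {s2,s6,s8}.
Refine {s0,s1,s7,s9} on symbol 0: members go to different blocks, giving {s0,s1,s7} and {s9}.
On input 1, block {s0,s1,s7} splits into {s0,s7} and {s1}.
On input 0, block {s3,s4} splits into {s3} and {s4}.
The partition is now stable with 6 blocks: {s0,s7} | {s3} | {s2,s6,s8} | {s9} | {s1} | {s4}.
s3 and s1 end up in different blocks, so they are distinguishable. For instance, the string 'ε' is accepted from only s1.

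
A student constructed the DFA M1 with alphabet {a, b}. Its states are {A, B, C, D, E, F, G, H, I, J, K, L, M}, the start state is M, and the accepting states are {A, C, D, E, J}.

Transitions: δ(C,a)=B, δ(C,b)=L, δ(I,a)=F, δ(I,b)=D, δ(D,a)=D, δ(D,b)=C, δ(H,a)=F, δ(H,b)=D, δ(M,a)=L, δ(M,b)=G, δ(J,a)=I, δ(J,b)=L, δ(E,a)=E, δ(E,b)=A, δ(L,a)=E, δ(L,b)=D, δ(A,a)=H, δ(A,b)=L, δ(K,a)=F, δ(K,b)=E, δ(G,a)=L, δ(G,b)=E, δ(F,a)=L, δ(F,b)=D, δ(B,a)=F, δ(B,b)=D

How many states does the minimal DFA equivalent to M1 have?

6

Reachable states from the start: {A,B,C,D,E,F,G,H,L,M}. Unreachable: {I,J,K} — drop them.
Initial partition by acceptance: {A,C,D,E} | {B,F,G,H,L,M}.
On input a, block {A,C,D,E} splits into {A,C} and {D,E}.
On input a, block {B,F,G,H,L,M} splits into {B,F,G,H,M} and {L}.
On input a, block {B,F,G,H,M} splits into {F,G,M} and {B,H}.
Split {F,G,M} by δ(·,b) → {F,G} and {M}.
Stable partition: {A,C} | {F,G} | {D,E} | {L} | {B,H} | {M} — 6 equivalence classes.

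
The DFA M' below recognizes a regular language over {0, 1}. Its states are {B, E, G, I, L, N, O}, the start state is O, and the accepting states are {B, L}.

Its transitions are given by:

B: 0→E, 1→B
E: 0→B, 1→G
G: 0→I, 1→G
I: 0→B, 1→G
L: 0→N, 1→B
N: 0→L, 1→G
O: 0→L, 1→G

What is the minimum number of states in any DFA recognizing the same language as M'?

All states are reachable from the start state.
Initial partition by acceptance: {B,L} | {E,G,I,N,O}.
Refine {E,G,I,N,O} on symbol 0: members go to different blocks, giving {E,I,N,O} and {G}.
No further refinement is possible. Final partition (3 blocks): {B,L} | {E,I,N,O} | {G}.

3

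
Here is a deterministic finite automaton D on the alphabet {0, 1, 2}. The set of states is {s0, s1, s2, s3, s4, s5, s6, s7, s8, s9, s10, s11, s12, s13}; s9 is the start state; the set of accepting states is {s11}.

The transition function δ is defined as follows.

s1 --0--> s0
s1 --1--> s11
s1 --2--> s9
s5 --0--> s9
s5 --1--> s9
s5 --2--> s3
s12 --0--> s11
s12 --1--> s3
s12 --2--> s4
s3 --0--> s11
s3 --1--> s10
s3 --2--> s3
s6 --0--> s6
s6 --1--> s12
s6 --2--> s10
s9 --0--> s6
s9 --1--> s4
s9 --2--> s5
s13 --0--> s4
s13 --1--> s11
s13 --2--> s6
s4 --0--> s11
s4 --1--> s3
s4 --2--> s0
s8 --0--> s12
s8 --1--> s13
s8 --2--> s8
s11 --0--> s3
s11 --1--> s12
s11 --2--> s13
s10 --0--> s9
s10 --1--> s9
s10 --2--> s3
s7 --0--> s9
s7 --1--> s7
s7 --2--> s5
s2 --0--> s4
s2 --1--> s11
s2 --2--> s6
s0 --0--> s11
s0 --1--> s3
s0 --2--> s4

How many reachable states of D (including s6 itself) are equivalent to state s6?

First remove the unreachable states {s1,s2,s7,s8}; 10 states remain.
P0 = {s11} | {s0,s3,s4,s5,s6,s9,s10,s12,s13}.
Split {s0,s3,s4,s5,s6,s9,s10,s12,s13} by δ(·,0) → {s5,s6,s9,s10,s13} and {s0,s3,s4,s12}.
Refine {s5,s6,s9,s10,s13} on symbol 0: members go to different blocks, giving {s5,s6,s9,s10} and {s13}.
On input 1, block {s5,s6,s9,s10} splits into {s5,s10} and {s6,s9}.
Refine {s0,s3,s4,s12} on symbol 1: members go to different blocks, giving {s0,s4,s12} and {s3}.
Stable partition: {s11} | {s5,s10} | {s0,s4,s12} | {s13} | {s6,s9} | {s3} — 6 equivalence classes.
The equivalence class containing s6 is {s6,s9}, of size 2.

2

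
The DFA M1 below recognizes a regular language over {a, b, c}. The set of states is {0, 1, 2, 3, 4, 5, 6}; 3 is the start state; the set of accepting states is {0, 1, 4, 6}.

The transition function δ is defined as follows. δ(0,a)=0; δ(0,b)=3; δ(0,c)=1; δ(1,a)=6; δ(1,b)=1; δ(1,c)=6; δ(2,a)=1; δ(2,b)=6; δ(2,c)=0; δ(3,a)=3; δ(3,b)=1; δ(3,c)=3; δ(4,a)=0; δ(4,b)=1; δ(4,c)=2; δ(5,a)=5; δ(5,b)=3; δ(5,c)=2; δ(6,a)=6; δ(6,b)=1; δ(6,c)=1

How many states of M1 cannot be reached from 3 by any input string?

4

Starting at 3 and following transitions, the reachable set is {1, 3, 6}. That leaves 0, 2, 4, 5 unreachable — 4 in total.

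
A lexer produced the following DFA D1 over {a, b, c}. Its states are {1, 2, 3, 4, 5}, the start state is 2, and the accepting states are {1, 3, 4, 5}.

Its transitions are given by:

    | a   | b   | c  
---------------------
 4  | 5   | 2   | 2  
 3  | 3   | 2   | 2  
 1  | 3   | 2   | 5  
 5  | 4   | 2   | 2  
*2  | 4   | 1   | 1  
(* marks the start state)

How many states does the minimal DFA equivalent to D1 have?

Every state is reachable, so we keep all 5.
Start with accepting vs non-accepting: {1,3,4,5} | {2}.
Refine {1,3,4,5} on symbol c: members go to different blocks, giving {3,4,5} and {1}.
Stable partition: {3,4,5} | {2} | {1} — 3 equivalence classes.

3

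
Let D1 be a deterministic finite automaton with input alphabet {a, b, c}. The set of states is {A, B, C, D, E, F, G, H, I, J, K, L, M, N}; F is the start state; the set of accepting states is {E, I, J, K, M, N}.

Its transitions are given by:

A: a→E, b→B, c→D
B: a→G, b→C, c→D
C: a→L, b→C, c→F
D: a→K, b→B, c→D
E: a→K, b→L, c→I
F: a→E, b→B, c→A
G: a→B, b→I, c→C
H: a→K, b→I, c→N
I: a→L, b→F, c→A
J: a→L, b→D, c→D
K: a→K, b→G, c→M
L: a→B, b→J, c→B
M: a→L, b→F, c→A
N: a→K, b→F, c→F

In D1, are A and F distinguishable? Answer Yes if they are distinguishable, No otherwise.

No

Reachable states from the start: {A,B,C,D,E,F,G,I,J,K,L,M}. Unreachable: {H,N} — drop them.
Initial partition by acceptance: {E,I,J,K,M} | {A,B,C,D,F,G,L}.
Refine {E,I,J,K,M} on symbol a: members go to different blocks, giving {I,J,M} and {E,K}.
On input a, block {A,B,C,D,F,G,L} splits into {B,C,G,L} and {A,D,F}.
Split {B,C,G,L} by δ(·,b) → {B,C} and {G,L}.
Stable partition: {I,J,M} | {B,C} | {E,K} | {A,D,F} | {G,L} — 5 equivalence classes.
A and F lie in the same block of the stable partition, so they are equivalent — no string distinguishes them.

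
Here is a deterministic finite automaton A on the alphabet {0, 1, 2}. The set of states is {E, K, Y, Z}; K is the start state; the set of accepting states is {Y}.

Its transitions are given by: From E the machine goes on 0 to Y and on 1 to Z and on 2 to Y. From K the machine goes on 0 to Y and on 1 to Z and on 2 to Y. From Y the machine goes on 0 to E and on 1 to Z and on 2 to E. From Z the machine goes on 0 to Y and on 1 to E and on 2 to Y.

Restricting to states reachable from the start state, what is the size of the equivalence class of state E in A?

P0 = {Y} | {E,K,Z}.
The partition is now stable with 2 blocks: {Y} | {E,K,Z}.
State E belongs to the block {E,K,Z}, which has 3 states.

3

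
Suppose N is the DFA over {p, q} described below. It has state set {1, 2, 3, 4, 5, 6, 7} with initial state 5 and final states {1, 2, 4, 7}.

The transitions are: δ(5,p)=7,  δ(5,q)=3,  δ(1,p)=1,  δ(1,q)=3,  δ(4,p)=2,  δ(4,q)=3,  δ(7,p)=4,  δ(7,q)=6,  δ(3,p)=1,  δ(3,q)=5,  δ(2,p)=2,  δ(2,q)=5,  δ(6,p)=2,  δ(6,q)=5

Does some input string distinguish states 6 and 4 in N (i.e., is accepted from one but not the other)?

Every state is reachable, so we keep all 7.
P0 = {1,2,4,7} | {3,5,6}.
The partition is now stable with 2 blocks: {1,2,4,7} | {3,5,6}.
6 and 4 end up in different blocks, so they are distinguishable. For instance, the string 'ε' is accepted from only 4.

Yes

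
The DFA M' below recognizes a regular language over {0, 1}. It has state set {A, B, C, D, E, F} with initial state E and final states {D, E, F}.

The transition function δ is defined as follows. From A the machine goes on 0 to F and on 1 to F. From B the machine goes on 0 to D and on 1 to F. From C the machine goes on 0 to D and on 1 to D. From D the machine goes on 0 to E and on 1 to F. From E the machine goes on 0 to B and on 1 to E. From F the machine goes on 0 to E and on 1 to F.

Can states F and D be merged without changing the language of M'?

Yes

First remove the unreachable states {A,C}; 4 states remain.
P0 = {D,E,F} | {B}.
On input 0, block {D,E,F} splits into {D,F} and {E}.
The partition is now stable with 3 blocks: {D,F} | {B} | {E}.
F and D lie in the same block of the stable partition, so they are equivalent — no string distinguishes them.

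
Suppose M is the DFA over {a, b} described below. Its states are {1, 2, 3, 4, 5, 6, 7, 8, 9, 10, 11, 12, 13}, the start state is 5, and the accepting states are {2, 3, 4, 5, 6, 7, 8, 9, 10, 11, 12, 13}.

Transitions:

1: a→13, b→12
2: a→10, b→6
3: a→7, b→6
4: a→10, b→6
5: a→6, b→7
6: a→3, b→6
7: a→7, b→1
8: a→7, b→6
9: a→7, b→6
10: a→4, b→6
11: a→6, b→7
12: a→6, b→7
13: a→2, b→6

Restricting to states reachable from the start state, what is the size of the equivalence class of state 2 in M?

4

States {8,9,11} cannot be reached from the start state, so discard them.
Initial partition by acceptance: {2,3,4,5,6,7,10,12,13} | {1}.
Split {2,3,4,5,6,7,10,12,13} by δ(·,b) → {2,3,4,5,6,10,12,13} and {7}.
On input a, block {2,3,4,5,6,10,12,13} splits into {2,4,5,6,10,12,13} and {3}.
Refine {2,4,5,6,10,12,13} on symbol a: members go to different blocks, giving {2,4,5,10,12,13} and {6}.
On input a, block {2,4,5,10,12,13} splits into {2,4,10,13} and {5,12}.
No further refinement is possible. Final partition (6 blocks): {2,4,10,13} | {1} | {7} | {3} | {6} | {5,12}.
State 2 belongs to the block {2,4,10,13}, which has 4 states.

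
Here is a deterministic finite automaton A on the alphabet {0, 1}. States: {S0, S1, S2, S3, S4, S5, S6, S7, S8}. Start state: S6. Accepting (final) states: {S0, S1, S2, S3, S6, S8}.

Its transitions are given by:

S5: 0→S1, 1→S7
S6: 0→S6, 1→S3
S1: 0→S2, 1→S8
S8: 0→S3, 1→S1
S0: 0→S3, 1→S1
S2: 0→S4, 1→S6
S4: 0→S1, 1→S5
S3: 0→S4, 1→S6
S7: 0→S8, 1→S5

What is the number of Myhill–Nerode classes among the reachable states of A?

4

Reachable states from the start: {S1,S2,S3,S4,S5,S6,S7,S8}. Unreachable: {S0} — drop them.
Initial partition by acceptance: {S1,S2,S3,S6,S8} | {S4,S5,S7}.
Refine {S1,S2,S3,S6,S8} on symbol 0: members go to different blocks, giving {S1,S6,S8} and {S2,S3}.
Refine {S1,S6,S8} on symbol 0: members go to different blocks, giving {S1,S8} and {S6}.
Stable partition: {S1,S8} | {S4,S5,S7} | {S2,S3} | {S6} — 4 equivalence classes.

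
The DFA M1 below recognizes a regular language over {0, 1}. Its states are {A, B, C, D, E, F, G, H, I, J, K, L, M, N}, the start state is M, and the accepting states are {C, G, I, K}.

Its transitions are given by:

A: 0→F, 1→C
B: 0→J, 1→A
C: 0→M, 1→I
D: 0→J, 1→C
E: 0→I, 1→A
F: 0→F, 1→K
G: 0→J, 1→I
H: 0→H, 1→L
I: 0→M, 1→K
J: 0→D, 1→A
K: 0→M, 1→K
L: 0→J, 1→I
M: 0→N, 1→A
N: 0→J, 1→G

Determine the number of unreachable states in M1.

BFS from M reaches {A, C, D, F, G, I, J, K, M, N}; the 4 state(s) B, E, H, L are never visited.

4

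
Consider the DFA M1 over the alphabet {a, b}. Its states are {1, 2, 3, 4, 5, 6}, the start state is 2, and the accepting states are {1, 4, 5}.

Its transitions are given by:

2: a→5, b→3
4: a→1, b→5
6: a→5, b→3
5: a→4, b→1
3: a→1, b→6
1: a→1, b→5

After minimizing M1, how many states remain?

2

Initial partition by acceptance: {1,4,5} | {2,3,6}.
Stable partition: {1,4,5} | {2,3,6} — 2 equivalence classes.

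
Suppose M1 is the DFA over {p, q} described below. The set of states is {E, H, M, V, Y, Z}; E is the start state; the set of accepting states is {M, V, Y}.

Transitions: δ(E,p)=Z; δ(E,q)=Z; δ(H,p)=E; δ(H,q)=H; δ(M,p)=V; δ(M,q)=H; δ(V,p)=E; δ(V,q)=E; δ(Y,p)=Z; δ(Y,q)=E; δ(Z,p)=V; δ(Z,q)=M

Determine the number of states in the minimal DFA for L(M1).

5

Reachable states from the start: {E,H,M,V,Z}. Unreachable: {Y} — drop them.
Initial partition by acceptance: {M,V} | {E,H,Z}.
Split {M,V} by δ(·,p) → {V} and {M}.
Refine {E,H,Z} on symbol p: members go to different blocks, giving {E,H} and {Z}.
On input p, block {E,H} splits into {E} and {H}.
The partition is now stable with 5 blocks: {V} | {E} | {M} | {Z} | {H}.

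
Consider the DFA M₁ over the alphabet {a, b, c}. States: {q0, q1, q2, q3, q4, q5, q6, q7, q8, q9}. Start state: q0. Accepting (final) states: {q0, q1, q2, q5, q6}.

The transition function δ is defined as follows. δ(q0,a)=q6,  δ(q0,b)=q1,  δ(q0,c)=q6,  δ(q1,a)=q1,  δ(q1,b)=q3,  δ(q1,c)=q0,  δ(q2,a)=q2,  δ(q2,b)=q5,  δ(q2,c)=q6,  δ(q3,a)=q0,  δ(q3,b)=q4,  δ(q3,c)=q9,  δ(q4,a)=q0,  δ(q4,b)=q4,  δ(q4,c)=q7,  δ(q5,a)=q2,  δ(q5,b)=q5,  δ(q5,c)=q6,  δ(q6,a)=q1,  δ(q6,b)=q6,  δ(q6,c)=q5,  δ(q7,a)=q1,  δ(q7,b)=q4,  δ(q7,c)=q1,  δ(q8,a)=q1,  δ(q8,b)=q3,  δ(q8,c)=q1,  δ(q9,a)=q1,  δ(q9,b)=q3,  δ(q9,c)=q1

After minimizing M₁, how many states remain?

6

First remove the unreachable states {q8}; 9 states remain.
Initial partition by acceptance: {q0,q1,q2,q5,q6} | {q3,q4,q7,q9}.
On input b, block {q0,q1,q2,q5,q6} splits into {q0,q2,q5,q6} and {q1}.
Split {q0,q2,q5,q6} by δ(·,a) → {q0,q2,q5} and {q6}.
On input a, block {q0,q2,q5} splits into {q2,q5} and {q0}.
Refine {q3,q4,q7,q9} on symbol a: members go to different blocks, giving {q3,q4} and {q7,q9}.
Stable partition: {q2,q5} | {q3,q4} | {q1} | {q6} | {q0} | {q7,q9} — 6 equivalence classes.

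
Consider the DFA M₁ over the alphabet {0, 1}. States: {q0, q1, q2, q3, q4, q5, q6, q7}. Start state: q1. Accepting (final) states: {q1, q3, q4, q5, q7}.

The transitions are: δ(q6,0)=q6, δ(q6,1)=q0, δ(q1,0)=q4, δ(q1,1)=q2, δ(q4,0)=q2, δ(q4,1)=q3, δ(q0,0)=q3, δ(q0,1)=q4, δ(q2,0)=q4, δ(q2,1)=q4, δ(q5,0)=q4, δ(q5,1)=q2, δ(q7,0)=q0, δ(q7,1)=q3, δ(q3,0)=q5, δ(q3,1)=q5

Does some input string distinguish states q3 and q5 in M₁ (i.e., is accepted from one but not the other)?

Reachable states from the start: {q1,q2,q3,q4,q5}. Unreachable: {q0,q6,q7} — drop them.
P0 = {q1,q3,q4,q5} | {q2}.
On input 0, block {q1,q3,q4,q5} splits into {q1,q3,q5} and {q4}.
Refine {q1,q3,q5} on symbol 0: members go to different blocks, giving {q1,q5} and {q3}.
Stable partition: {q1,q5} | {q2} | {q4} | {q3} — 4 equivalence classes.
q3 and q5 end up in different blocks, so they are distinguishable. For instance, the string '1' is accepted from only q3.

Yes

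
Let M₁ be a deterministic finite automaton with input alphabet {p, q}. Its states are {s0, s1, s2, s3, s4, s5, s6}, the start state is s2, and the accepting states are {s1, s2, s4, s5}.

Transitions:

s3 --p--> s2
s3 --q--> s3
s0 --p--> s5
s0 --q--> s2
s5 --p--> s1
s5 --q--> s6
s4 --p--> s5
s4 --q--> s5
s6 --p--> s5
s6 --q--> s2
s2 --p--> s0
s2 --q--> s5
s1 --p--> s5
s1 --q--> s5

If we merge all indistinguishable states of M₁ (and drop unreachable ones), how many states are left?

First remove the unreachable states {s3,s4}; 5 states remain.
P0 = {s1,s2,s5} | {s0,s6}.
Refine {s1,s2,s5} on symbol p: members go to different blocks, giving {s1,s5} and {s2}.
Refine {s1,s5} on symbol q: members go to different blocks, giving {s1} and {s5}.
No further refinement is possible. Final partition (4 blocks): {s1} | {s0,s6} | {s2} | {s5}.

4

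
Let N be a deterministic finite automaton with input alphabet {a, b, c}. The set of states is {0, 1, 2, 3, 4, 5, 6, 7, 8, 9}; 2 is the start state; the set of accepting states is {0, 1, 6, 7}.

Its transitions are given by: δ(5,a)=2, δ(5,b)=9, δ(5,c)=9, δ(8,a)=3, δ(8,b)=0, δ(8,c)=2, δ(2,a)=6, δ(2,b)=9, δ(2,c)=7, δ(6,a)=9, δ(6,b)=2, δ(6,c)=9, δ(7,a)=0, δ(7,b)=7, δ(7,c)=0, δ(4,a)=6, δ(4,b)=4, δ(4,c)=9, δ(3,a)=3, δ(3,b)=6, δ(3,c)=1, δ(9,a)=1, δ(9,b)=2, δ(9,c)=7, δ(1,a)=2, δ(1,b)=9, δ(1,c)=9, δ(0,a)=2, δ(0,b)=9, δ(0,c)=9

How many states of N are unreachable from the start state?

BFS from 2 reaches {0, 1, 2, 6, 7, 9}; the 4 state(s) 3, 4, 5, 8 are never visited.

4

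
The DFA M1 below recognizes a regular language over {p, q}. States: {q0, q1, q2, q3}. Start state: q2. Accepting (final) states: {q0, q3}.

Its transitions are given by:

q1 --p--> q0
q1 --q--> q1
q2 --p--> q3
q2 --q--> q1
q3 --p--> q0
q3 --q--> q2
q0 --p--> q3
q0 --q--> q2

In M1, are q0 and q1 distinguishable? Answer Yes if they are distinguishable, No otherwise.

Yes

Every state is reachable, so we keep all 4.
Start with accepting vs non-accepting: {q0,q3} | {q1,q2}.
Stable partition: {q0,q3} | {q1,q2} — 2 equivalence classes.
q0 and q1 end up in different blocks, so they are distinguishable. For instance, the string 'ε' is accepted from only q0.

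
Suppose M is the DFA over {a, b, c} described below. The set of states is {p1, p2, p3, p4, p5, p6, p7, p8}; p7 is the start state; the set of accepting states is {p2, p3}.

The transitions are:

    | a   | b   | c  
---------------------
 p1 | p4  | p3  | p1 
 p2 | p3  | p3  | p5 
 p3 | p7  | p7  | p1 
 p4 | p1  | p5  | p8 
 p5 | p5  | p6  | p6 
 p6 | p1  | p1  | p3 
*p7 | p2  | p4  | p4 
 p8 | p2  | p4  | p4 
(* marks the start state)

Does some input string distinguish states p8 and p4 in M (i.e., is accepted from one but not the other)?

Yes

P0 = {p2,p3} | {p1,p4,p5,p6,p7,p8}.
Refine {p2,p3} on symbol a: members go to different blocks, giving {p2} and {p3}.
Refine {p1,p4,p5,p6,p7,p8} on symbol a: members go to different blocks, giving {p1,p4,p5,p6} and {p7,p8}.
Refine {p1,p4,p5,p6} on symbol b: members go to different blocks, giving {p4,p5,p6} and {p1}.
Refine {p4,p5,p6} on symbol a: members go to different blocks, giving {p4,p6} and {p5}.
On input b, block {p4,p6} splits into {p4} and {p6}.
Stable partition: {p2} | {p4} | {p3} | {p7,p8} | {p1} | {p5} | {p6} — 7 equivalence classes.
p8 and p4 end up in different blocks, so they are distinguishable. For instance, the string 'a' is accepted from only p8.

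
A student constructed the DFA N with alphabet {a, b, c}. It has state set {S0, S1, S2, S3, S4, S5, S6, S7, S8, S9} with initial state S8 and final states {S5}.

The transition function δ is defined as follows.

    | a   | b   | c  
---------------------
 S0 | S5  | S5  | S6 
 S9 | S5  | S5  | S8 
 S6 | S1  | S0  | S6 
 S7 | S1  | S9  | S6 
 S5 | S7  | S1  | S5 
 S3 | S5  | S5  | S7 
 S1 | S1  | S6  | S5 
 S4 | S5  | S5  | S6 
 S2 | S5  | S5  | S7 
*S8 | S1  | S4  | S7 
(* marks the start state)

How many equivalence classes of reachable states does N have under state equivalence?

First remove the unreachable states {S2,S3}; 8 states remain.
Start with accepting vs non-accepting: {S5} | {S0,S1,S4,S6,S7,S8,S9}.
Split {S0,S1,S4,S6,S7,S8,S9} by δ(·,a) → {S1,S6,S7,S8} and {S0,S4,S9}.
Refine {S1,S6,S7,S8} on symbol b: members go to different blocks, giving {S6,S7,S8} and {S1}.
The partition is now stable with 4 blocks: {S5} | {S6,S7,S8} | {S0,S4,S9} | {S1}.

4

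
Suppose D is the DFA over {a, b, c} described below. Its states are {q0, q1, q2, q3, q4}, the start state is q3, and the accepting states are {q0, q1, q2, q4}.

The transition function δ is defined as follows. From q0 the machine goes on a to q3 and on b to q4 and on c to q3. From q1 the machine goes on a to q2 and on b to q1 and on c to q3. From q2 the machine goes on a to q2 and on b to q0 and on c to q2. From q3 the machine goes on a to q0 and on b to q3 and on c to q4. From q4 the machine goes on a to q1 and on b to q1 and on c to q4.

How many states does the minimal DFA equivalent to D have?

Start with accepting vs non-accepting: {q0,q1,q2,q4} | {q3}.
On input a, block {q0,q1,q2,q4} splits into {q1,q2,q4} and {q0}.
Refine {q1,q2,q4} on symbol b: members go to different blocks, giving {q1,q4} and {q2}.
On input a, block {q1,q4} splits into {q1} and {q4}.
No further refinement is possible. Final partition (5 blocks): {q1} | {q3} | {q0} | {q2} | {q4}.

5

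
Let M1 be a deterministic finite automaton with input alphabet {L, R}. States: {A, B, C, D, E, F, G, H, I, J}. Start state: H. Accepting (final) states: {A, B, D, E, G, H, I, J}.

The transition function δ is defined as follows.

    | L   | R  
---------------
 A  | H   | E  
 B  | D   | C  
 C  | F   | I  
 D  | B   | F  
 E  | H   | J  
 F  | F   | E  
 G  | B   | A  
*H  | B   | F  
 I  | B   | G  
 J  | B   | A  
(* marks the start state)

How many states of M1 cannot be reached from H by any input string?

0

A breadth-first search from the start state visits every state.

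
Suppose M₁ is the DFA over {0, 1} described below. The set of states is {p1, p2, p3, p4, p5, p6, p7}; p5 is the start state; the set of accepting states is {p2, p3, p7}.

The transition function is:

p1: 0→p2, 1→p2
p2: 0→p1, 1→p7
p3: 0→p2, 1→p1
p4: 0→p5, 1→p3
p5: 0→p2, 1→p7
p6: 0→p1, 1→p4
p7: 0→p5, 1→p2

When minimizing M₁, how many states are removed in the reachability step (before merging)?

Starting at p5 and following transitions, the reachable set is {p1, p2, p5, p7}. That leaves p3, p4, p6 unreachable — 3 in total.

3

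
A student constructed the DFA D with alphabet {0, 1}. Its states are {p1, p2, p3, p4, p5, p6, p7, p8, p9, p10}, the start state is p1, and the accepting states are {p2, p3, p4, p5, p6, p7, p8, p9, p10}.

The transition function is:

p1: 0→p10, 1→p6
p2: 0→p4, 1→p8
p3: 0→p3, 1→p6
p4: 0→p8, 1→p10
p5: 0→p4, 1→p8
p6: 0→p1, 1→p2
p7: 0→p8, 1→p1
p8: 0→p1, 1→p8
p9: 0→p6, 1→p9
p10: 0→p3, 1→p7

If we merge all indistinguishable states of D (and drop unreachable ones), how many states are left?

Reachable states from the start: {p1,p2,p3,p4,p6,p7,p8,p10}. Unreachable: {p5,p9} — drop them.
Initial partition by acceptance: {p2,p3,p4,p6,p7,p8,p10} | {p1}.
Refine {p2,p3,p4,p6,p7,p8,p10} on symbol 0: members go to different blocks, giving {p2,p3,p4,p7,p10} and {p6,p8}.
Refine {p2,p3,p4,p7,p10} on symbol 0: members go to different blocks, giving {p2,p3,p10} and {p4,p7}.
Split {p2,p3,p10} by δ(·,0) → {p3,p10} and {p2}.
Split {p3,p10} by δ(·,1) → {p3} and {p10}.
Split {p6,p8} by δ(·,1) → {p6} and {p8}.
On input 1, block {p4,p7} splits into {p4} and {p7}.
Stable partition: {p3} | {p1} | {p6} | {p4} | {p2} | {p10} | {p8} | {p7} — 8 equivalence classes.

8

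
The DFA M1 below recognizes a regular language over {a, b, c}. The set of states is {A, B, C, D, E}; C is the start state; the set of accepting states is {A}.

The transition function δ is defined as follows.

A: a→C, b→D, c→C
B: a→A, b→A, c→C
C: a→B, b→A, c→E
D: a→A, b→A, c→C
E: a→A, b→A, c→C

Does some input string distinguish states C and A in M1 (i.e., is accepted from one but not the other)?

Initial partition by acceptance: {A} | {B,C,D,E}.
Split {B,C,D,E} by δ(·,a) → {B,D,E} and {C}.
Stable partition: {A} | {B,D,E} | {C} — 3 equivalence classes.
C and A end up in different blocks, so they are distinguishable. For instance, the string 'ε' is accepted from only A.

Yes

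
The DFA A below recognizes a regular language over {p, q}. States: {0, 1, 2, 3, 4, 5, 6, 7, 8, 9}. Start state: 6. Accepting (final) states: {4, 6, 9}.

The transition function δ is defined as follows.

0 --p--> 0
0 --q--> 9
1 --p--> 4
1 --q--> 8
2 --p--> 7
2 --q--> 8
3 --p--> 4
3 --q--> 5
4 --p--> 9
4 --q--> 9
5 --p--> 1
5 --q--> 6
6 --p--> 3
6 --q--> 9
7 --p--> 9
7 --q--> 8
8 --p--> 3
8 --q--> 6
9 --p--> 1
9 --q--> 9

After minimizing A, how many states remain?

States {0,2,7} cannot be reached from the start state, so discard them.
Start with accepting vs non-accepting: {4,6,9} | {1,3,5,8}.
On input p, block {4,6,9} splits into {6,9} and {4}.
Split {1,3,5,8} by δ(·,p) → {1,3} and {5,8}.
The partition is now stable with 4 blocks: {6,9} | {1,3} | {4} | {5,8}.

4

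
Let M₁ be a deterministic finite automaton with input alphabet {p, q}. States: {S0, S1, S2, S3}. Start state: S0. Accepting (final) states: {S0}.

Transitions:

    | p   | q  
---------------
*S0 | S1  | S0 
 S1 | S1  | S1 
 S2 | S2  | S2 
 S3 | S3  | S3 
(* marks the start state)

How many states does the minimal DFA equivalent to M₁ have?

First remove the unreachable states {S2,S3}; 2 states remain.
Start with accepting vs non-accepting: {S0} | {S1}.
Stable partition: {S0} | {S1} — 2 equivalence classes.

2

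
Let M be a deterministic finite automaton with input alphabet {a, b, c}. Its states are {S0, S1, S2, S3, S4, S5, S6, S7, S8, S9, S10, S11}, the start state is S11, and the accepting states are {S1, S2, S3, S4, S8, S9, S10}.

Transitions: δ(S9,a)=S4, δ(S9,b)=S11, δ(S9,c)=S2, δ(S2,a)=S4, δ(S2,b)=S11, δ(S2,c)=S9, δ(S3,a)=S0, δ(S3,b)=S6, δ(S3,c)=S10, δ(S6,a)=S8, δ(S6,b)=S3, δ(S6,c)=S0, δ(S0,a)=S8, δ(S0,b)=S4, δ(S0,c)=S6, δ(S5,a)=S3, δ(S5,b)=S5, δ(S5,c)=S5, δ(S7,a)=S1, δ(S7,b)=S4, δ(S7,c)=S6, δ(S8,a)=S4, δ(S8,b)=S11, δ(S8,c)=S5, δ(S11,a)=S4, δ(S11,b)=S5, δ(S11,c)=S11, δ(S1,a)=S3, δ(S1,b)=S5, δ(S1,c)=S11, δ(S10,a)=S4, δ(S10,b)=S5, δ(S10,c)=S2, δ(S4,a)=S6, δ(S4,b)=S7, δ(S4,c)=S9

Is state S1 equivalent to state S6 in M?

Every state is reachable, so we keep all 12.
Initial partition by acceptance: {S1,S2,S3,S4,S8,S9,S10} | {S0,S5,S6,S7,S11}.
Split {S1,S2,S3,S4,S8,S9,S10} by δ(·,a) → {S1,S2,S8,S9,S10} and {S3,S4}.
Refine {S1,S2,S8,S9,S10} on symbol c: members go to different blocks, giving {S2,S9,S10} and {S1,S8}.
On input a, block {S0,S5,S6,S7,S11} splits into {S0,S6,S7} and {S5,S11}.
Stable partition: {S2,S9,S10} | {S0,S6,S7} | {S3,S4} | {S1,S8} | {S5,S11} — 5 equivalence classes.
S1 and S6 end up in different blocks, so they are distinguishable. For instance, the string 'ε' is accepted from only S1.

No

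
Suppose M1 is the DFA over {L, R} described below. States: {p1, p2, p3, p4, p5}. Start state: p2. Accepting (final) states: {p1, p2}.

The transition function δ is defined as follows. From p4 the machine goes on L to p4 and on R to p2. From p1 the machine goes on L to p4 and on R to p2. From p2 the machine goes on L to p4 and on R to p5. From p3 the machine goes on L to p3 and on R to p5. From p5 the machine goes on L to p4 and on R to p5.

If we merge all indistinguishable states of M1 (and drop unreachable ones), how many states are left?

3

First remove the unreachable states {p1,p3}; 3 states remain.
Start with accepting vs non-accepting: {p2} | {p4,p5}.
Refine {p4,p5} on symbol R: members go to different blocks, giving {p4} and {p5}.
The partition is now stable with 3 blocks: {p2} | {p4} | {p5}.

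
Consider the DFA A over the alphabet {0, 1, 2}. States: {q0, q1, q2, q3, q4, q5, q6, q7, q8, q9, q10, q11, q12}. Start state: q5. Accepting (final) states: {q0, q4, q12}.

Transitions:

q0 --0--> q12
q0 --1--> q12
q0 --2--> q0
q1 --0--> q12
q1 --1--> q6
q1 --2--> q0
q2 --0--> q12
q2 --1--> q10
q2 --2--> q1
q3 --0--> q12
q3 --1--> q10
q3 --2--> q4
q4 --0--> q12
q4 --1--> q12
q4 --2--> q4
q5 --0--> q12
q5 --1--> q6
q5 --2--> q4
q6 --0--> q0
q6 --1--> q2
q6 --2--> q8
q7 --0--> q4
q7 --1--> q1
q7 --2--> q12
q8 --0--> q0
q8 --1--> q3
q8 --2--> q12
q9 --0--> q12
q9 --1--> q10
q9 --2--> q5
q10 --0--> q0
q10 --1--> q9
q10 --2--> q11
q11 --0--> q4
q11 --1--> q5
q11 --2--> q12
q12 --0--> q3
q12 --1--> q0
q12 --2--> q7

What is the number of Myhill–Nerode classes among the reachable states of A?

6

Every state is reachable, so we keep all 13.
Initial partition by acceptance: {q0,q4,q12} | {q1,q2,q3,q5,q6,q7,q8,q9,q10,q11}.
On input 0, block {q0,q4,q12} splits into {q0,q4} and {q12}.
Refine {q1,q2,q3,q5,q6,q7,q8,q9,q10,q11} on symbol 0: members go to different blocks, giving {q1,q2,q3,q5,q9} and {q6,q7,q8,q10,q11}.
Split {q1,q2,q3,q5,q9} by δ(·,2) → {q1,q3,q5} and {q2,q9}.
On input 1, block {q6,q7,q8,q10,q11} splits into {q7,q8,q11} and {q6,q10}.
The partition is now stable with 6 blocks: {q0,q4} | {q1,q3,q5} | {q12} | {q7,q8,q11} | {q2,q9} | {q6,q10}.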